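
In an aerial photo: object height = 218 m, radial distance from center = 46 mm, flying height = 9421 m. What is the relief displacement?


d = h * r / H = 218 * 46 / 9421 = 1.06 mm

1.06 mm


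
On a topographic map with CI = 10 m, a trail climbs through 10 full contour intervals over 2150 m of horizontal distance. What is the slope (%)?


elevation change = 10 * 10 = 100 m
slope = 100 / 2150 * 100 = 4.7%

4.7%


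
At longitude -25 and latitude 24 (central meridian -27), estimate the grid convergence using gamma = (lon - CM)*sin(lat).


gamma = (-25 - -27) * sin(24) = 2 * 0.406737 = 0.813 degrees

0.813 degrees


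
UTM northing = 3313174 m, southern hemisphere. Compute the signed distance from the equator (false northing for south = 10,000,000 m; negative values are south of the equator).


For southern: actual = 3313174 - 10000000 = -6686826 m

-6686826 m


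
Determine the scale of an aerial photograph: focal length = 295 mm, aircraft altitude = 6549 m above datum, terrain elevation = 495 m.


scale = f / (H - h) = 295 mm / 6054 m = 295 / 6054000 = 1:20522

1:20522


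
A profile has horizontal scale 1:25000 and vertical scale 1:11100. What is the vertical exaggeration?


VE = horizontal_scale / vertical_scale = 25000 / 11100 ≈ 2.3

2.3x


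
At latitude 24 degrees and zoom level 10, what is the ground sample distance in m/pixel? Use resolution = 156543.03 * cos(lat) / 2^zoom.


res = 156543.03 * cos(24) / 2^10 = 156543.03 * 0.91354546 / 1024 = 139.66 m/pixel

139.66 m/pixel


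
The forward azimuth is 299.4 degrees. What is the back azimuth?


back azimuth = (299.4 + 180) mod 360 = 119.4 degrees

119.4 degrees


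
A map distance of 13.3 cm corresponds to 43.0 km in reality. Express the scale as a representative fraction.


ground = 43.0 km = 4300000 cm; RF denominator = ground / map = 4300000 / 13.3 ≈ 323308; RF = 1:323308

1:323308


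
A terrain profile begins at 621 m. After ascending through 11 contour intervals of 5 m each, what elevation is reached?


elevation = 621 + 11 * 5 = 676 m

676 m


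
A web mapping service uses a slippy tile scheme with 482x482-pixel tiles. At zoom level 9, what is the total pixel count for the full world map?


tiles per axis = 2^9 = 512
total tiles = 512^2 = 262144
pixels per axis = 512 * 482 = 246784
total pixels = 246784^2 = 60902342656

60902342656 pixels


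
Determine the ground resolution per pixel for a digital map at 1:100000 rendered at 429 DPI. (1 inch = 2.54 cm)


pixel_cm = 2.54 / 429 ≈ 0.005921 cm
ground = pixel_cm * 100000 / 100 = 2.54 * 100000 / (429 * 100) = 254000 / 42900 ≈ 5.92 m

5.92 m


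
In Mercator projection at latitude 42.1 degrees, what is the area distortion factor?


area_distortion = 1/cos^2(42.1) = 1.816

1.816


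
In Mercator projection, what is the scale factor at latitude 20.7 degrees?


SF = 1 / cos(20.7) = 1 / 0.935444 = 1.069

1.069


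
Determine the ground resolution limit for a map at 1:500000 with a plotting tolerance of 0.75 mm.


ground = 0.75 mm * 500000 / 1000 = 375.0 m

375.0 m


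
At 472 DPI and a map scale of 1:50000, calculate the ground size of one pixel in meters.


pixel_cm = 2.54 / 472 ≈ 0.005381 cm
ground = pixel_cm * 50000 / 100 = 2.54 * 50000 / (472 * 100) = 127000 / 47200 ≈ 2.69 m

2.69 m


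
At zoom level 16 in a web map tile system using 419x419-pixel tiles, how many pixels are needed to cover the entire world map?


tiles per axis = 2^16 = 65536
total tiles = 65536^2 = 4294967296
pixels per axis = 65536 * 419 = 27459584
total pixels = 27459584^2 = 754028753453056

754028753453056 pixels


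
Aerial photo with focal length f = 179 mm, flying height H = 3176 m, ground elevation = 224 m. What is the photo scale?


scale = f / (H - h) = 179 mm / 2952 m = 179 / 2952000 = 1:16492

1:16492


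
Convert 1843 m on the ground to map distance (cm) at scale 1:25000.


map_cm = 1843 * 100 / 25000 = 7.372 cm ≈ 7.37 cm

7.37 cm


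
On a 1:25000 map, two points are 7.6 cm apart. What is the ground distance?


ground = 7.6 cm * 25000 / 100 = 1900.0 m = 1.9 km

1.9 km


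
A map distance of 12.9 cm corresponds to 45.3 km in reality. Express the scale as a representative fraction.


ground = 45.3 km = 4530000 cm; RF denominator = ground / map = 4530000 / 12.9 ≈ 351163; RF = 1:351163

1:351163


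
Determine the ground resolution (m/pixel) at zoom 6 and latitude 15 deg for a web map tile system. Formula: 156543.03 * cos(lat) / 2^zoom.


res = 156543.03 * cos(15) / 2^6 = 156543.03 * 0.96592583 / 64 = 2362.64 m/pixel

2362.64 m/pixel


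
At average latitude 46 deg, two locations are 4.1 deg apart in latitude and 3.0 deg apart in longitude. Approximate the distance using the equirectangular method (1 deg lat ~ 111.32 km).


dlat_km = 4.1 * 111.32 = 456.412
dlon_km = 3.0 * 111.32 * cos(46) ≈ 231.988
dist = sqrt(456.412^2 + 231.988^2) ≈ 512.0 km

512.0 km


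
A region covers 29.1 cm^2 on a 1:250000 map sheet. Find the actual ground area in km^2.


ground_area = 29.1 * (250000/100)^2 = 181875000.0 m^2 = 181.875 km^2

181.875 km^2


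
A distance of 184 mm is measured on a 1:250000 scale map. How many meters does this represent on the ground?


ground = 184 mm * 250000 / 1000 = 46000.0 m

46000.0 m


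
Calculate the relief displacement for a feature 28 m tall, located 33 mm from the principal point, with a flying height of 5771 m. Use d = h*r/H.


d = h * r / H = 28 * 33 / 5771 = 0.16 mm

0.16 mm


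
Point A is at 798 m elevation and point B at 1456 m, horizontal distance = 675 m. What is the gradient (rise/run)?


gradient = (1456 - 798) / 675 = 658 / 675 = 0.9748

0.9748


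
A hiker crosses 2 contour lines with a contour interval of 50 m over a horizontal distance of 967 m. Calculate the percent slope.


elevation change = 2 * 50 = 100 m
slope = 100 / 967 * 100 = 10.3%

10.3%


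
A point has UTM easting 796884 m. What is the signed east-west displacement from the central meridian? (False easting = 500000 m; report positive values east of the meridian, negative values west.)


displacement = 796884 - 500000 = 296884 m

296884 m


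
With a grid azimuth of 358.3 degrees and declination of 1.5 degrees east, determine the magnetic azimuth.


magnetic azimuth = grid azimuth - declination (east +ve)
mag_az = 358.3 - 1.5 = 356.8 degrees

356.8 degrees


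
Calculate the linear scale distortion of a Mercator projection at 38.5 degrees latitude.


SF = 1 / cos(38.5) = 1 / 0.782608 = 1.278

1.278


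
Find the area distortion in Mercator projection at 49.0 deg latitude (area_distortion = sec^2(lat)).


area_distortion = 1/cos^2(49.0) = 2.323

2.323


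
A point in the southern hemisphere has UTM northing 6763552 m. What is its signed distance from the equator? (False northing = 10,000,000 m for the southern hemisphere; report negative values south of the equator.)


For southern: actual = 6763552 - 10000000 = -3236448 m

-3236448 m


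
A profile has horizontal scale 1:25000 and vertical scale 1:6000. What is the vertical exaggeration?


VE = horizontal_scale / vertical_scale = 25000 / 6000 ≈ 4.2

4.2x


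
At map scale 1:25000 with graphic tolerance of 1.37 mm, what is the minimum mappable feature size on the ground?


ground = 1.37 mm * 25000 / 1000 = 34.25 m

34.25 m


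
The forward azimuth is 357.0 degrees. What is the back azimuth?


back azimuth = (357.0 + 180) mod 360 = 177.0 degrees

177.0 degrees


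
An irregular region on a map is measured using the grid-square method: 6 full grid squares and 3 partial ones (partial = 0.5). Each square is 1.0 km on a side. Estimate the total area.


effective squares = 6 + 3 * 0.5 = 7.5
area = 7.5 * 1.0 = 7.5 km^2

7.5 km^2


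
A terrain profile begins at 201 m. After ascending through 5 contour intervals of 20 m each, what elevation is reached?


elevation = 201 + 5 * 20 = 301 m

301 m


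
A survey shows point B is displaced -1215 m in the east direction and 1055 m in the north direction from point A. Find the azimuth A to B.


az = atan2(-1215, 1055) = -49.0 deg
adjusted to 0-360: 311.0 degrees

311.0 degrees


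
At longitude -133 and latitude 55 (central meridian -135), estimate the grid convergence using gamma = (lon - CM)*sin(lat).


gamma = (-133 - -135) * sin(55) = 2 * 0.819152 = 1.638 degrees

1.638 degrees


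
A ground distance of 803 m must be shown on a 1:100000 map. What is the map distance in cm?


map_cm = 803 * 100 / 100000 = 0.803 cm ≈ 0.8 cm

0.8 cm


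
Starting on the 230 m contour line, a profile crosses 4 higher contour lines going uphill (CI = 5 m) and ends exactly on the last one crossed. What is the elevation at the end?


elevation = 230 + 4 * 5 = 250 m

250 m


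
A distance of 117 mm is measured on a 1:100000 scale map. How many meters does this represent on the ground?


ground = 117 mm * 100000 / 1000 = 11700.0 m

11700.0 m


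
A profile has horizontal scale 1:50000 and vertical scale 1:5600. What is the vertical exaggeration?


VE = horizontal_scale / vertical_scale = 50000 / 5600 ≈ 8.9

8.9x


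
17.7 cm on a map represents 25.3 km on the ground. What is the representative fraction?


ground = 25.3 km = 2530000 cm; RF denominator = ground / map = 2530000 / 17.7 ≈ 142938; RF = 1:142938

1:142938


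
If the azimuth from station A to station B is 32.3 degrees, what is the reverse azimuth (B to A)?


back azimuth = (32.3 + 180) mod 360 = 212.3 degrees

212.3 degrees


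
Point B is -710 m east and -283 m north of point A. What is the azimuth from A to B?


az = atan2(-710, -283) = -111.7 deg
adjusted to 0-360: 248.3 degrees

248.3 degrees


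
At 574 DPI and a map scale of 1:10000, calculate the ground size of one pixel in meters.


pixel_cm = 2.54 / 574 ≈ 0.004425 cm
ground = pixel_cm * 10000 / 100 = 2.54 * 10000 / (574 * 100) = 25400 / 57400 ≈ 0.44 m

0.44 m


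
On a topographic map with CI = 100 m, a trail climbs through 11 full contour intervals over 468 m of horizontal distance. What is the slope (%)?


elevation change = 11 * 100 = 1100 m
slope = 1100 / 468 * 100 = 235.0%

235.0%


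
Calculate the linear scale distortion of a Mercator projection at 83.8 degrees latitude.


SF = 1 / cos(83.8) = 1 / 0.107999 = 9.259

9.259


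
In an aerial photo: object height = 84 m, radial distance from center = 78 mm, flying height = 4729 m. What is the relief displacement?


d = h * r / H = 84 * 78 / 4729 = 1.39 mm

1.39 mm


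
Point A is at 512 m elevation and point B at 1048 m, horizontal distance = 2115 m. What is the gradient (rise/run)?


gradient = (1048 - 512) / 2115 = 536 / 2115 = 0.2534

0.2534


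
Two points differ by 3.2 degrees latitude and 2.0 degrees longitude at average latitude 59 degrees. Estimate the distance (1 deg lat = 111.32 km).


dlat_km = 3.2 * 111.32 = 356.224
dlon_km = 2.0 * 111.32 * cos(59) ≈ 114.668
dist = sqrt(356.224^2 + 114.668^2) ≈ 374.2 km

374.2 km


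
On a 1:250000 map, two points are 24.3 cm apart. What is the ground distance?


ground = 24.3 cm * 250000 / 100 = 60750.0 m = 60.75 km

60.75 km


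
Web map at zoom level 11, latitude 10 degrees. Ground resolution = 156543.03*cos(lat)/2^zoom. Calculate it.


res = 156543.03 * cos(10) / 2^11 = 156543.03 * 0.98480775 / 2048 = 75.28 m/pixel

75.28 m/pixel


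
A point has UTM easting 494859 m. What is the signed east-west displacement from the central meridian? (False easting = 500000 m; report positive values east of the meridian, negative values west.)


displacement = 494859 - 500000 = -5141 m

-5141 m


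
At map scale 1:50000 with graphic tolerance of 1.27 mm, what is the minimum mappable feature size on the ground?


ground = 1.27 mm * 50000 / 1000 = 63.5 m

63.5 m


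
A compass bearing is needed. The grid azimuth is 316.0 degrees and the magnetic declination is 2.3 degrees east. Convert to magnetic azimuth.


magnetic azimuth = grid azimuth - declination (east +ve)
mag_az = 316.0 - 2.3 = 313.7 degrees

313.7 degrees


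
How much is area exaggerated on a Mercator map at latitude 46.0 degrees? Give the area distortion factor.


area_distortion = 1/cos^2(46.0) = 2.072

2.072


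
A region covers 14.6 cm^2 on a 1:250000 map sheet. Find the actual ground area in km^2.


ground_area = 14.6 * (250000/100)^2 = 91250000.0 m^2 = 91.25 km^2

91.25 km^2


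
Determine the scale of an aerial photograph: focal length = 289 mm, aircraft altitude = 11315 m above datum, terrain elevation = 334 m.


scale = f / (H - h) = 289 mm / 10981 m = 289 / 10981000 = 1:37997

1:37997


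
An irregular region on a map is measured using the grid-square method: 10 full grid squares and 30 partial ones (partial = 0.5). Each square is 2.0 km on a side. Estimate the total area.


effective squares = 10 + 30 * 0.5 = 25.0
area = 25.0 * 4.0 = 100.0 km^2

100.0 km^2


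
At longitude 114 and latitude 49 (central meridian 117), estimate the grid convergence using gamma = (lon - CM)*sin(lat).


gamma = (114 - 117) * sin(49) = -3 * 0.75471 = -2.264 degrees

-2.264 degrees


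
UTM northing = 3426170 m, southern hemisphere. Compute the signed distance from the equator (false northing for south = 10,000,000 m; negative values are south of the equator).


For southern: actual = 3426170 - 10000000 = -6573830 m

-6573830 m


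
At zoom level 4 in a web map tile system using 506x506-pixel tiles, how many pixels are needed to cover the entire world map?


tiles per axis = 2^4 = 16
total tiles = 16^2 = 256
pixels per axis = 16 * 506 = 8096
total pixels = 8096^2 = 65545216

65545216 pixels


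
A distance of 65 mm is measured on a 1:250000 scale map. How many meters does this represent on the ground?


ground = 65 mm * 250000 / 1000 = 16250.0 m

16250.0 m


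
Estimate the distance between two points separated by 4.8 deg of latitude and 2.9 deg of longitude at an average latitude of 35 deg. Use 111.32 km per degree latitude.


dlat_km = 4.8 * 111.32 = 534.336
dlon_km = 2.9 * 111.32 * cos(35) ≈ 264.445
dist = sqrt(534.336^2 + 264.445^2) ≈ 596.2 km

596.2 km


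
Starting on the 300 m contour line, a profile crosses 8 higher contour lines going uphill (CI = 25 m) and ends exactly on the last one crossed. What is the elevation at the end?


elevation = 300 + 8 * 25 = 500 m

500 m


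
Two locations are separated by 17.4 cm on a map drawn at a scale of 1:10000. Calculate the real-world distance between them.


ground = 17.4 cm * 10000 / 100 = 1740.0 m = 1.74 km

1.74 km


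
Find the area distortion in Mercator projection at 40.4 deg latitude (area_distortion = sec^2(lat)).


area_distortion = 1/cos^2(40.4) = 1.724

1.724


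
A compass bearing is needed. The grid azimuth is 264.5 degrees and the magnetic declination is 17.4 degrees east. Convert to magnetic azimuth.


magnetic azimuth = grid azimuth - declination (east +ve)
mag_az = 264.5 - 17.4 = 247.1 degrees

247.1 degrees


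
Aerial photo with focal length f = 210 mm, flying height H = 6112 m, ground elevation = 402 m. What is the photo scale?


scale = f / (H - h) = 210 mm / 5710 m = 210 / 5710000 = 1:27190

1:27190


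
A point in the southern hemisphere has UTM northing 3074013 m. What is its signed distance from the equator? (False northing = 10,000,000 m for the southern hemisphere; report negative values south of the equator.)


For southern: actual = 3074013 - 10000000 = -6925987 m

-6925987 m


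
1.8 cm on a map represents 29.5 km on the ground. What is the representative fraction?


ground = 29.5 km = 2950000 cm; RF denominator = ground / map = 2950000 / 1.8 ≈ 1638889; RF = 1:1638889

1:1638889


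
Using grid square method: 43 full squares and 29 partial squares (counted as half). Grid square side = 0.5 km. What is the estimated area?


effective squares = 43 + 29 * 0.5 = 57.5
area = 57.5 * 0.25 = 14.375 km^2

14.375 km^2


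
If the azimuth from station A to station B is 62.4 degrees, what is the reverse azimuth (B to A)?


back azimuth = (62.4 + 180) mod 360 = 242.4 degrees

242.4 degrees


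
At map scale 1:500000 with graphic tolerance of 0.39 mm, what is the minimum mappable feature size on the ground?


ground = 0.39 mm * 500000 / 1000 = 195.0 m

195.0 m


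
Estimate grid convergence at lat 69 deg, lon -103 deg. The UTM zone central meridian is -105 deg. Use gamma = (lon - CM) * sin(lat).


gamma = (-103 - -105) * sin(69) = 2 * 0.93358 = 1.867 degrees

1.867 degrees


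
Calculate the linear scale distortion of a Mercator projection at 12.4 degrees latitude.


SF = 1 / cos(12.4) = 1 / 0.976672 = 1.024

1.024


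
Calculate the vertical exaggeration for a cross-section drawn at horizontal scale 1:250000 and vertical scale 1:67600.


VE = horizontal_scale / vertical_scale = 250000 / 67600 ≈ 3.7

3.7x


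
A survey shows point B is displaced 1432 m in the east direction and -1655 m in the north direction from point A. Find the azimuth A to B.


az = atan2(1432, -1655) = 139.1 deg
adjusted to 0-360: 139.1 degrees

139.1 degrees


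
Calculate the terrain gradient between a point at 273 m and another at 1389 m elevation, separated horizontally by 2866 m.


gradient = (1389 - 273) / 2866 = 1116 / 2866 = 0.3894

0.3894


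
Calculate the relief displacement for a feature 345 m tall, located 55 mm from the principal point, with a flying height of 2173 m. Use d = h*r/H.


d = h * r / H = 345 * 55 / 2173 = 8.73 mm

8.73 mm


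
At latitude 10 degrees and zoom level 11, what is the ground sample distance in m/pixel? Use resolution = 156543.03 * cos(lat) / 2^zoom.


res = 156543.03 * cos(10) / 2^11 = 156543.03 * 0.98480775 / 2048 = 75.28 m/pixel

75.28 m/pixel


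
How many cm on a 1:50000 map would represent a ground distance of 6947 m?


map_cm = 6947 * 100 / 50000 = 13.894 cm ≈ 13.89 cm

13.89 cm


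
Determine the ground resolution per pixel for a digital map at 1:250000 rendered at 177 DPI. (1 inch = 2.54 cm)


pixel_cm = 2.54 / 177 ≈ 0.01435 cm
ground = pixel_cm * 250000 / 100 = 2.54 * 250000 / (177 * 100) = 635000 / 17700 ≈ 35.88 m

35.88 m


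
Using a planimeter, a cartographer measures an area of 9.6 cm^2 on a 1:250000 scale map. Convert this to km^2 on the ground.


ground_area = 9.6 * (250000/100)^2 = 60000000.0 m^2 = 60.0 km^2

60.0 km^2


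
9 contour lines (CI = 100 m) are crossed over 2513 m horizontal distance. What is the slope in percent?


elevation change = 9 * 100 = 900 m
slope = 900 / 2513 * 100 = 35.8%

35.8%


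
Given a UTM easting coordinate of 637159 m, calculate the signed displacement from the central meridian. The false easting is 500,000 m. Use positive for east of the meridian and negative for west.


displacement = 637159 - 500000 = 137159 m

137159 m


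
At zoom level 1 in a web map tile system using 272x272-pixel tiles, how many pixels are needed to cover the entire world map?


tiles per axis = 2^1 = 2
total tiles = 2^2 = 4
pixels per axis = 2 * 272 = 544
total pixels = 544^2 = 295936

295936 pixels


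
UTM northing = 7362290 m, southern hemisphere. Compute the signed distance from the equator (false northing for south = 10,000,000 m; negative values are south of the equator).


For southern: actual = 7362290 - 10000000 = -2637710 m

-2637710 m


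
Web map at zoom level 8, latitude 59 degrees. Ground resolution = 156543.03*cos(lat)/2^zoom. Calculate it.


res = 156543.03 * cos(59) / 2^8 = 156543.03 * 0.51503807 / 256 = 314.94 m/pixel

314.94 m/pixel


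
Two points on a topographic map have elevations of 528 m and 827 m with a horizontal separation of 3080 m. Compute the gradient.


gradient = (827 - 528) / 3080 = 299 / 3080 = 0.0971

0.0971


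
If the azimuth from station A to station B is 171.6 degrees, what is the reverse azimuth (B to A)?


back azimuth = (171.6 + 180) mod 360 = 351.6 degrees

351.6 degrees


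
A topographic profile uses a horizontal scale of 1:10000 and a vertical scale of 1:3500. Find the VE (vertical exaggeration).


VE = horizontal_scale / vertical_scale = 10000 / 3500 ≈ 2.9

2.9x


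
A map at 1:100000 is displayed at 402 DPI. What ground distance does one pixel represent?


pixel_cm = 2.54 / 402 ≈ 0.006318 cm
ground = pixel_cm * 100000 / 100 = 2.54 * 100000 / (402 * 100) = 254000 / 40200 ≈ 6.32 m

6.32 m


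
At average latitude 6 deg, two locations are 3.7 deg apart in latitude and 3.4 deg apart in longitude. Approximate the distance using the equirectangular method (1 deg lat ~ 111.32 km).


dlat_km = 3.7 * 111.32 = 411.884
dlon_km = 3.4 * 111.32 * cos(6) ≈ 376.415
dist = sqrt(411.884^2 + 376.415^2) ≈ 558.0 km

558.0 km


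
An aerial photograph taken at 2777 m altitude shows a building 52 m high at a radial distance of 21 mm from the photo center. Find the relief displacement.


d = h * r / H = 52 * 21 / 2777 = 0.39 mm

0.39 mm


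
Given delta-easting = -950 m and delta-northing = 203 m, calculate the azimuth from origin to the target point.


az = atan2(-950, 203) = -77.9 deg
adjusted to 0-360: 282.1 degrees

282.1 degrees


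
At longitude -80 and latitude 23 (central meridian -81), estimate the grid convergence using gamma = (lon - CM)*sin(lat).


gamma = (-80 - -81) * sin(23) = 1 * 0.390731 = 0.391 degrees

0.391 degrees


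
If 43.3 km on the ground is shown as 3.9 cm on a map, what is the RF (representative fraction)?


ground = 43.3 km = 4330000 cm; RF denominator = ground / map = 4330000 / 3.9 ≈ 1110256; RF = 1:1110256

1:1110256


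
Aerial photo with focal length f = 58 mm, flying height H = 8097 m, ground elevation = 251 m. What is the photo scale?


scale = f / (H - h) = 58 mm / 7846 m = 58 / 7846000 = 1:135276

1:135276


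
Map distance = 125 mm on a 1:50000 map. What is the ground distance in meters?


ground = 125 mm * 50000 / 1000 = 6250.0 m

6250.0 m


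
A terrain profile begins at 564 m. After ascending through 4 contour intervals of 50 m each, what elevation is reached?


elevation = 564 + 4 * 50 = 764 m

764 m


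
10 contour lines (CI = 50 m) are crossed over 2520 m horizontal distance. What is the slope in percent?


elevation change = 10 * 50 = 500 m
slope = 500 / 2520 * 100 = 19.8%

19.8%


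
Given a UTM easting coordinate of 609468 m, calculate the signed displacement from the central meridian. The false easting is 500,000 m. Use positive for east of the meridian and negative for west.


displacement = 609468 - 500000 = 109468 m

109468 m


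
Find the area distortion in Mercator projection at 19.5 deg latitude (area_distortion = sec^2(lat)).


area_distortion = 1/cos^2(19.5) = 1.125

1.125


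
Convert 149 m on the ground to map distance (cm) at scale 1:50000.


map_cm = 149 * 100 / 50000 = 0.298 cm ≈ 0.3 cm

0.3 cm


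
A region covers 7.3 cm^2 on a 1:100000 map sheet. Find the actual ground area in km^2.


ground_area = 7.3 * (100000/100)^2 = 7300000.0 m^2 = 7.3 km^2

7.3 km^2


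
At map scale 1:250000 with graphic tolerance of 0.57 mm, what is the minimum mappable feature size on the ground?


ground = 0.57 mm * 250000 / 1000 = 142.5 m

142.5 m


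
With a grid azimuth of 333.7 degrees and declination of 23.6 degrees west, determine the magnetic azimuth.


magnetic azimuth = grid azimuth - declination (east +ve)
mag_az = 333.7 - -23.6 = 357.3 degrees

357.3 degrees


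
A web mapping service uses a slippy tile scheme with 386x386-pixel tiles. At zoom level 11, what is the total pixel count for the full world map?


tiles per axis = 2^11 = 2048
total tiles = 2048^2 = 4194304
pixels per axis = 2048 * 386 = 790528
total pixels = 790528^2 = 624934518784

624934518784 pixels


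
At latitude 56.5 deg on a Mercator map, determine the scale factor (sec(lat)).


SF = 1 / cos(56.5) = 1 / 0.551937 = 1.812

1.812


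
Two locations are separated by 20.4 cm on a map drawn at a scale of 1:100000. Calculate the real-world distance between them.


ground = 20.4 cm * 100000 / 100 = 20400.0 m = 20.4 km

20.4 km


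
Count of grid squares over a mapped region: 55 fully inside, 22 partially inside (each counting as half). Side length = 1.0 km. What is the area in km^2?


effective squares = 55 + 22 * 0.5 = 66.0
area = 66.0 * 1.0 = 66.0 km^2

66.0 km^2


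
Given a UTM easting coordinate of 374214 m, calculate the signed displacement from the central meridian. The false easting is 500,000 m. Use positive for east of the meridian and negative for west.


displacement = 374214 - 500000 = -125786 m

-125786 m


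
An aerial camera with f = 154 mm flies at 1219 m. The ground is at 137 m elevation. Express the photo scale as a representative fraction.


scale = f / (H - h) = 154 mm / 1082 m = 154 / 1082000 = 1:7026

1:7026


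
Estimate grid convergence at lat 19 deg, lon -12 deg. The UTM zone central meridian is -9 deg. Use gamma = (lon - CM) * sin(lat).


gamma = (-12 - -9) * sin(19) = -3 * 0.325568 = -0.977 degrees

-0.977 degrees


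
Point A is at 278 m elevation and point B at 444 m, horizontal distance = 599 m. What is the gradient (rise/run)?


gradient = (444 - 278) / 599 = 166 / 599 = 0.2771

0.2771


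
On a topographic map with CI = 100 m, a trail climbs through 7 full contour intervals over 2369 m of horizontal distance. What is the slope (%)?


elevation change = 7 * 100 = 700 m
slope = 700 / 2369 * 100 = 29.5%

29.5%


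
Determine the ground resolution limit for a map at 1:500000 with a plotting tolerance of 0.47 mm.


ground = 0.47 mm * 500000 / 1000 = 235.0 m

235.0 m


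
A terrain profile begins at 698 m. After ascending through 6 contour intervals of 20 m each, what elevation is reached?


elevation = 698 + 6 * 20 = 818 m

818 m


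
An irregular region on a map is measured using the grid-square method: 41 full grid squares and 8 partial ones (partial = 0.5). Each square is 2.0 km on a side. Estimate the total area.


effective squares = 41 + 8 * 0.5 = 45.0
area = 45.0 * 4.0 = 180.0 km^2

180.0 km^2


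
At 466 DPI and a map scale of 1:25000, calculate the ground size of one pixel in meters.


pixel_cm = 2.54 / 466 ≈ 0.005451 cm
ground = pixel_cm * 25000 / 100 = 2.54 * 25000 / (466 * 100) = 63500 / 46600 ≈ 1.36 m

1.36 m


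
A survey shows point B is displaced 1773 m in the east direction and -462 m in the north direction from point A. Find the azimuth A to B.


az = atan2(1773, -462) = 104.6 deg
adjusted to 0-360: 104.6 degrees

104.6 degrees


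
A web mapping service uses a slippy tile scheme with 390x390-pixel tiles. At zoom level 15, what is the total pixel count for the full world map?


tiles per axis = 2^15 = 32768
total tiles = 32768^2 = 1073741824
pixels per axis = 32768 * 390 = 12779520
total pixels = 12779520^2 = 163316131430400

163316131430400 pixels


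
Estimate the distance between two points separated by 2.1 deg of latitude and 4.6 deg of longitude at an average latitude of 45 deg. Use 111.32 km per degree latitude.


dlat_km = 2.1 * 111.32 = 233.772
dlon_km = 4.6 * 111.32 * cos(45) ≈ 362.09
dist = sqrt(233.772^2 + 362.09^2) ≈ 431.0 km

431.0 km


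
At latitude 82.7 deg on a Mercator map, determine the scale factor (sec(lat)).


SF = 1 / cos(82.7) = 1 / 0.127065 = 7.87

7.87


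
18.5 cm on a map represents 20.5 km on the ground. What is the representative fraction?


ground = 20.5 km = 2050000 cm; RF denominator = ground / map = 2050000 / 18.5 ≈ 110811; RF = 1:110811

1:110811


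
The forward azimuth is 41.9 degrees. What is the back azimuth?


back azimuth = (41.9 + 180) mod 360 = 221.9 degrees

221.9 degrees


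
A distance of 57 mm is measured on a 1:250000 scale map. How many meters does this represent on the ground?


ground = 57 mm * 250000 / 1000 = 14250.0 m

14250.0 m


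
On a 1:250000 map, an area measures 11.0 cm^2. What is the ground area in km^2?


ground_area = 11.0 * (250000/100)^2 = 68750000.0 m^2 = 68.75 km^2

68.75 km^2


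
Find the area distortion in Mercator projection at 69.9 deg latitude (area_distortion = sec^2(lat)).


area_distortion = 1/cos^2(69.9) = 8.467

8.467


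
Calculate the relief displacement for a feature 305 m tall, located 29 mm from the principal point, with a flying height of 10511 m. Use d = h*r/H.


d = h * r / H = 305 * 29 / 10511 = 0.84 mm

0.84 mm


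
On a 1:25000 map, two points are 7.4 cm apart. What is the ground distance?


ground = 7.4 cm * 25000 / 100 = 1850.0 m = 1.85 km

1.85 km


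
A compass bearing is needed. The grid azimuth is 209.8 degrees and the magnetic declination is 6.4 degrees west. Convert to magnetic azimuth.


magnetic azimuth = grid azimuth - declination (east +ve)
mag_az = 209.8 - -6.4 = 216.2 degrees

216.2 degrees


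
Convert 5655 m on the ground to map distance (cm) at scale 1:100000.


map_cm = 5655 * 100 / 100000 = 5.655 cm ≈ 5.66 cm

5.66 cm


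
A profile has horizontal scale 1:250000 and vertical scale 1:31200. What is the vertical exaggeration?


VE = horizontal_scale / vertical_scale = 250000 / 31200 ≈ 8.0

8.0x


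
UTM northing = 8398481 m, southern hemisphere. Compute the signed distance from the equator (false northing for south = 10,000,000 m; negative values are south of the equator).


For southern: actual = 8398481 - 10000000 = -1601519 m

-1601519 m


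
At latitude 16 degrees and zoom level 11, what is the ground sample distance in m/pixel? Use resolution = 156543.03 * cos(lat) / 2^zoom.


res = 156543.03 * cos(16) / 2^11 = 156543.03 * 0.9612617 / 2048 = 73.48 m/pixel

73.48 m/pixel


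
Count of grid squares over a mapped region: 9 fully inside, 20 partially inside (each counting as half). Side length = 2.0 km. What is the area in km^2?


effective squares = 9 + 20 * 0.5 = 19.0
area = 19.0 * 4.0 = 76.0 km^2

76.0 km^2


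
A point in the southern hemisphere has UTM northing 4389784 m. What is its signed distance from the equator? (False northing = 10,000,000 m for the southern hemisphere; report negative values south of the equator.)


For southern: actual = 4389784 - 10000000 = -5610216 m

-5610216 m


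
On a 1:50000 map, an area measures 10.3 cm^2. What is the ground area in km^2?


ground_area = 10.3 * (50000/100)^2 = 2575000.0 m^2 = 2.575 km^2

2.575 km^2


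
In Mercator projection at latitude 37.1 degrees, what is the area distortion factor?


area_distortion = 1/cos^2(37.1) = 1.572

1.572


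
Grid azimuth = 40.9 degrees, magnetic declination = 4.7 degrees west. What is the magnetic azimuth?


magnetic azimuth = grid azimuth - declination (east +ve)
mag_az = 40.9 - -4.7 = 45.6 degrees

45.6 degrees


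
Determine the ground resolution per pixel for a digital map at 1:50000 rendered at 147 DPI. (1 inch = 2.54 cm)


pixel_cm = 2.54 / 147 ≈ 0.017279 cm
ground = pixel_cm * 50000 / 100 = 2.54 * 50000 / (147 * 100) = 127000 / 14700 ≈ 8.64 m

8.64 m


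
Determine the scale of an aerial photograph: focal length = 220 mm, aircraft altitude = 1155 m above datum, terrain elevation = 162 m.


scale = f / (H - h) = 220 mm / 993 m = 220 / 993000 = 1:4514

1:4514


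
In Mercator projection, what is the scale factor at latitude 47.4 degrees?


SF = 1 / cos(47.4) = 1 / 0.676876 = 1.477

1.477


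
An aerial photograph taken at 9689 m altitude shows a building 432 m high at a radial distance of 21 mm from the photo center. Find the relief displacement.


d = h * r / H = 432 * 21 / 9689 = 0.94 mm

0.94 mm


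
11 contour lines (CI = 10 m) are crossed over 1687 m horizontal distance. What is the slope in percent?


elevation change = 11 * 10 = 110 m
slope = 110 / 1687 * 100 = 6.5%

6.5%


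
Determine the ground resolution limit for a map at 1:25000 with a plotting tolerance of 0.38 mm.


ground = 0.38 mm * 25000 / 1000 = 9.5 m

9.5 m


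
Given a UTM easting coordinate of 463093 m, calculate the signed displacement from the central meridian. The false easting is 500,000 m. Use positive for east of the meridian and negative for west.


displacement = 463093 - 500000 = -36907 m

-36907 m


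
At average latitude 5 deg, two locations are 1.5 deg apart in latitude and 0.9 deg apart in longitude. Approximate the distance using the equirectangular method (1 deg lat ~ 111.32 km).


dlat_km = 1.5 * 111.32 = 166.98
dlon_km = 0.9 * 111.32 * cos(5) ≈ 99.807
dist = sqrt(166.98^2 + 99.807^2) ≈ 194.5 km

194.5 km


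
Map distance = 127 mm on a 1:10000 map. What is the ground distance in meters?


ground = 127 mm * 10000 / 1000 = 1270.0 m

1270.0 m


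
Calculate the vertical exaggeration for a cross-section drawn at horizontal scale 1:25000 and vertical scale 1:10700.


VE = horizontal_scale / vertical_scale = 25000 / 10700 ≈ 2.3

2.3x


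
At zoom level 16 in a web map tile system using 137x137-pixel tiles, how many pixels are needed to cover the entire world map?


tiles per axis = 2^16 = 65536
total tiles = 65536^2 = 4294967296
pixels per axis = 65536 * 137 = 8978432
total pixels = 8978432^2 = 80612241178624

80612241178624 pixels


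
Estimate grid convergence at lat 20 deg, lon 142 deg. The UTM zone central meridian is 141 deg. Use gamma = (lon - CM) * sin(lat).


gamma = (142 - 141) * sin(20) = 1 * 0.34202 = 0.342 degrees

0.342 degrees


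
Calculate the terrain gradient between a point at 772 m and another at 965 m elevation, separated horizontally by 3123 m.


gradient = (965 - 772) / 3123 = 193 / 3123 = 0.0618

0.0618


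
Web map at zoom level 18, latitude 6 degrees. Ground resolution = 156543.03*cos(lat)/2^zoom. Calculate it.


res = 156543.03 * cos(6) / 2^18 = 156543.03 * 0.9945219 / 262144 = 0.59 m/pixel

0.59 m/pixel


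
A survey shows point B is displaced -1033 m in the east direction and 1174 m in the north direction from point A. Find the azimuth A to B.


az = atan2(-1033, 1174) = -41.3 deg
adjusted to 0-360: 318.7 degrees

318.7 degrees


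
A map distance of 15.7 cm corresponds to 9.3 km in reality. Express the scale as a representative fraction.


ground = 9.3 km = 930000 cm; RF denominator = ground / map = 930000 / 15.7 ≈ 59236; RF = 1:59236

1:59236


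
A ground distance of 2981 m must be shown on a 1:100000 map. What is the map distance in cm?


map_cm = 2981 * 100 / 100000 = 2.981 cm ≈ 2.98 cm

2.98 cm


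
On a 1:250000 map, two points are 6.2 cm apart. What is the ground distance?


ground = 6.2 cm * 250000 / 100 = 15500.0 m = 15.5 km

15.5 km


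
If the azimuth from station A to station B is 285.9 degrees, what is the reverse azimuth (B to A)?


back azimuth = (285.9 + 180) mod 360 = 105.9 degrees

105.9 degrees


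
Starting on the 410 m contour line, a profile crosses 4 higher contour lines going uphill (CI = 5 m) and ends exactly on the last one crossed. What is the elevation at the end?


elevation = 410 + 4 * 5 = 430 m

430 m


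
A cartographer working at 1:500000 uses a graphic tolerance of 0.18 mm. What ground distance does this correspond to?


ground = 0.18 mm * 500000 / 1000 = 90.0 m

90.0 m


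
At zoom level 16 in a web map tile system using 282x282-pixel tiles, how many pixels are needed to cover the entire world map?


tiles per axis = 2^16 = 65536
total tiles = 65536^2 = 4294967296
pixels per axis = 65536 * 282 = 18481152
total pixels = 18481152^2 = 341552979247104

341552979247104 pixels


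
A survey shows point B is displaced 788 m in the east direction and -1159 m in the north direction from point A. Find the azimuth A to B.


az = atan2(788, -1159) = 145.8 deg
adjusted to 0-360: 145.8 degrees

145.8 degrees


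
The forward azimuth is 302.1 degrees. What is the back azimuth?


back azimuth = (302.1 + 180) mod 360 = 122.1 degrees

122.1 degrees


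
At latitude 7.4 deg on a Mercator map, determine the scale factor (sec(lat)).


SF = 1 / cos(7.4) = 1 / 0.991671 = 1.008

1.008


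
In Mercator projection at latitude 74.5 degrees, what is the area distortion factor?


area_distortion = 1/cos^2(74.5) = 14.002

14.002


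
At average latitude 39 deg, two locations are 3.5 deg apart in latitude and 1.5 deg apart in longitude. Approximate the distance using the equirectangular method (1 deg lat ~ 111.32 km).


dlat_km = 3.5 * 111.32 = 389.62
dlon_km = 1.5 * 111.32 * cos(39) ≈ 129.768
dist = sqrt(389.62^2 + 129.768^2) ≈ 410.7 km

410.7 km


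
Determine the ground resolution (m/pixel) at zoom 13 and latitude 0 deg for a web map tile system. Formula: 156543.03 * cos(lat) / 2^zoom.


res = 156543.03 * cos(0) / 2^13 = 156543.03 * 1.0 / 8192 = 19.11 m/pixel

19.11 m/pixel


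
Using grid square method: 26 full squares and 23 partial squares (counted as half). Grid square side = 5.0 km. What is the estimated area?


effective squares = 26 + 23 * 0.5 = 37.5
area = 37.5 * 25.0 = 937.5 km^2

937.5 km^2


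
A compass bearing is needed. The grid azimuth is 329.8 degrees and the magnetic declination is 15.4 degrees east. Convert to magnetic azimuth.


magnetic azimuth = grid azimuth - declination (east +ve)
mag_az = 329.8 - 15.4 = 314.4 degrees

314.4 degrees


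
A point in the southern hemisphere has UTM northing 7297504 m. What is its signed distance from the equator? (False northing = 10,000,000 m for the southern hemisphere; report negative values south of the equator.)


For southern: actual = 7297504 - 10000000 = -2702496 m

-2702496 m


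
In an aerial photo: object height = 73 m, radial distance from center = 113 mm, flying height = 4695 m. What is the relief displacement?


d = h * r / H = 73 * 113 / 4695 = 1.76 mm

1.76 mm


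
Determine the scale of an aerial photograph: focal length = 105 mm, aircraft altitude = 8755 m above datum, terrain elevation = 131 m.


scale = f / (H - h) = 105 mm / 8624 m = 105 / 8624000 = 1:82133

1:82133


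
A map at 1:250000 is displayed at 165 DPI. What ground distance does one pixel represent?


pixel_cm = 2.54 / 165 ≈ 0.015394 cm
ground = pixel_cm * 250000 / 100 = 2.54 * 250000 / (165 * 100) = 635000 / 16500 ≈ 38.48 m

38.48 m


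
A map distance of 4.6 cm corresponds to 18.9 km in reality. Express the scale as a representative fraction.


ground = 18.9 km = 1890000 cm; RF denominator = ground / map = 1890000 / 4.6 ≈ 410870; RF = 1:410870

1:410870


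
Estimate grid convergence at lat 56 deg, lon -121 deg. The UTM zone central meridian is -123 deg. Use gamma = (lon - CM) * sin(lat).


gamma = (-121 - -123) * sin(56) = 2 * 0.829038 = 1.658 degrees

1.658 degrees


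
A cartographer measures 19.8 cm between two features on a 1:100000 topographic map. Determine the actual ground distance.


ground = 19.8 cm * 100000 / 100 = 19800.0 m = 19.8 km

19.8 km


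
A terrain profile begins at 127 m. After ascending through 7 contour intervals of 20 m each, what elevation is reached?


elevation = 127 + 7 * 20 = 267 m

267 m


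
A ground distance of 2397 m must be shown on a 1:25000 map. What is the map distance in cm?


map_cm = 2397 * 100 / 25000 = 9.588 cm ≈ 9.59 cm

9.59 cm


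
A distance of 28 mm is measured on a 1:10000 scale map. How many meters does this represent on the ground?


ground = 28 mm * 10000 / 1000 = 280.0 m

280.0 m


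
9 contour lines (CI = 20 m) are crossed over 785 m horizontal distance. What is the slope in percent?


elevation change = 9 * 20 = 180 m
slope = 180 / 785 * 100 = 22.9%

22.9%
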